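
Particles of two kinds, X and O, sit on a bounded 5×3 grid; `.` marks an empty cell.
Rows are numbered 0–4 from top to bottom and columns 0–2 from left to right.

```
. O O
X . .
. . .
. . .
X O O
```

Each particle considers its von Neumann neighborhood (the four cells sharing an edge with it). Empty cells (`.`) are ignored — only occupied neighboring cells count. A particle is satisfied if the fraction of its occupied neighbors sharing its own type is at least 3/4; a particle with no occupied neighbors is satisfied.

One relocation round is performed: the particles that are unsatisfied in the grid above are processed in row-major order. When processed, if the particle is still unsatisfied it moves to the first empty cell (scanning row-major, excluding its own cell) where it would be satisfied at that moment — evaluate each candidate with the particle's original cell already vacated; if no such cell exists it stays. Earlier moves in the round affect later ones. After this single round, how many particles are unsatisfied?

0

Initially unsatisfied (in order): (4,0), (4,1).
  (4,0) → (2,0).
  (4,1): now satisfied by earlier moves; stays.
Resulting grid:
. O O
X . .
X . .
. . .
. O O
All satisfied now.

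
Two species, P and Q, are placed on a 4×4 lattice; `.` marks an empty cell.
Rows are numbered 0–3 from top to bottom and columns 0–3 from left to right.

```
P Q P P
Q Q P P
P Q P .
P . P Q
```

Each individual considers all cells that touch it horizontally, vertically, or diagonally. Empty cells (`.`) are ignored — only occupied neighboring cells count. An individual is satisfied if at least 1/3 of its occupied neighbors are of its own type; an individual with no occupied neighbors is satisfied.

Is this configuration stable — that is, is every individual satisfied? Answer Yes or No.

(0,0)P 0/3 ✗
(0,1)Q 2/5 ✓
(0,2)P 3/5 ✓
(0,3)P 3/3 ✓
(1,0)Q 3/5 ✓
(1,1)Q 3/8 ✓
(1,2)P 4/7 ✓
(1,3)P 4/4 ✓
(2,0)P 1/4 ✗
(2,1)Q 2/7 ✗
(2,2)P 3/6 ✓
(3,0)P 1/2 ✓
(3,2)P 1/3 ✓
(3,3)Q 0/2 ✗
For instance (0,0) has only 0/3 same-type neighbors, below 1/3.

No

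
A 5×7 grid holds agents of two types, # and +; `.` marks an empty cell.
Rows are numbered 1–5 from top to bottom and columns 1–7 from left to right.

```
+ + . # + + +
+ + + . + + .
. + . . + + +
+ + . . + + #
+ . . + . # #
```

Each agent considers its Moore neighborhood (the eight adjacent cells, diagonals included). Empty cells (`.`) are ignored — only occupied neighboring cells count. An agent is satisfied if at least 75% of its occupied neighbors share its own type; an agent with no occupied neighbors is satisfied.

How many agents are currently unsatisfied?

5

(1,1)+ 3/3 ok
(1,2)+ 4/4 ok
(1,4)# 0/3 unhappy
(1,5)+ 3/4 ok
(1,6)+ 4/4 ok
(1,7)+ 2/2 ok
(2,1)+ 4/4 ok
(2,2)+ 5/5 ok
(2,3)+ 3/4 ok
(2,5)+ 5/6 ok
(2,6)+ 7/7 ok
(3,2)+ 5/5 ok
(3,5)+ 5/5 ok
(3,6)+ 6/7 ok
(3,7)+ 3/4 ok
(4,1)+ 3/3 ok
(4,2)+ 3/3 ok
(4,5)+ 4/5 ok
(4,6)+ 4/7 unhappy
(4,7)# 2/5 unhappy
(5,1)+ 2/2 ok
(5,4)+ 1/1 ok
(5,6)# 2/4 unhappy
(5,7)# 2/3 unhappy
Unsatisfied: (1,4), (4,6), (4,7), (5,6), (5,7) — 5 in total.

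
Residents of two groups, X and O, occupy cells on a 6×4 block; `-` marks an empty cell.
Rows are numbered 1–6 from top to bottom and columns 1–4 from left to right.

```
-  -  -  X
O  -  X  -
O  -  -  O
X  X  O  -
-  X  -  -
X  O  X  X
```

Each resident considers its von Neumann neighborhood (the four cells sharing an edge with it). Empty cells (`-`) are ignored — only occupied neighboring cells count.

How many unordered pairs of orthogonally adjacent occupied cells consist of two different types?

Scan each occupied cell's neighbors to the right and below so each pair is counted once.
From row 2: 0 unlike of 1 pairs (running 0/1).
From row 3: 1 unlike of 1 pairs (running 1/2).
From row 4: 1 unlike of 3 pairs (running 2/5).
From row 5: 1 unlike of 1 pairs (running 3/6).
From row 6: 2 unlike of 3 pairs (running 5/9).
Total adjacent occupied pairs: 9; unlike-type pairs: 5.

5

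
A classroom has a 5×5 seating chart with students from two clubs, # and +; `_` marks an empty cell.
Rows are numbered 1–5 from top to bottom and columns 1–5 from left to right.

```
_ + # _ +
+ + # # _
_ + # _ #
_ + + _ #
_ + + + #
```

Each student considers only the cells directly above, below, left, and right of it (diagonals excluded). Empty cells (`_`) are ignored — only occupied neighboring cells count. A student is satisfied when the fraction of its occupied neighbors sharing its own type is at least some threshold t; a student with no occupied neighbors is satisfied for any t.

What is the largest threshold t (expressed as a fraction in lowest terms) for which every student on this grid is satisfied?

1/3

Row 1: (1,2)+ 1/2 · (1,3)# 1/2 · (1,5)+ — no occupied neighbors
Row 2: (2,1)+ 1/1 · (2,2)+ 3/4 · (2,3)# 3/4 · (2,4)# 1/1
Row 3: (3,2)+ 2/3 · (3,3)# 1/3 · (3,5)# 1/1
Row 4: (4,2)+ 3/3 · (4,3)+ 2/3 · (4,5)# 2/2
Row 5: (5,2)+ 2/2 · (5,3)+ 3/3 · (5,4)+ 1/2 · (5,5)# 1/2
The smallest same-type fraction is 1/3 at (3,3), which reduces to 1/3. Any threshold above that leaves this student unsatisfied.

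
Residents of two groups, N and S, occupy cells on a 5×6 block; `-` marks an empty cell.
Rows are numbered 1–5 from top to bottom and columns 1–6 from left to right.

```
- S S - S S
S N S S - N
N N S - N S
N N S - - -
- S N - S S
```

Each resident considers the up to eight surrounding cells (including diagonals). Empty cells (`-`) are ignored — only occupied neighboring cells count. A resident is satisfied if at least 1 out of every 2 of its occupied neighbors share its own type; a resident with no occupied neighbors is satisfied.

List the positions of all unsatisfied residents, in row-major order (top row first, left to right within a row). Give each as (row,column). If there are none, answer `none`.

Row 1: (1,2)S 3/4 ok · (1,3)S 3/4 ok · (1,5)S 2/3 ok · (1,6)S 1/2 ok
Row 2: (2,1)S 1/4 unhappy · (2,2)N 2/7 unhappy · (2,3)S 4/6 ok · (2,4)S 4/5 ok · (2,6)N 1/4 unhappy
Row 3: (3,1)N 4/5 ok · (3,2)N 4/8 ok · (3,3)S 3/6 ok · (3,5)N 1/3 unhappy · (3,6)S 0/2 unhappy
Row 4: (4,1)N 3/4 ok · (4,2)N 4/7 ok · (4,3)S 2/5 unhappy
Row 5: (5,2)S 1/4 unhappy · (5,3)N 1/3 unhappy · (5,5)S 1/1 ok · (5,6)S 1/1 ok

(2,1), (2,2), (2,6), (3,5), (3,6), (4,3), (5,2), (5,3)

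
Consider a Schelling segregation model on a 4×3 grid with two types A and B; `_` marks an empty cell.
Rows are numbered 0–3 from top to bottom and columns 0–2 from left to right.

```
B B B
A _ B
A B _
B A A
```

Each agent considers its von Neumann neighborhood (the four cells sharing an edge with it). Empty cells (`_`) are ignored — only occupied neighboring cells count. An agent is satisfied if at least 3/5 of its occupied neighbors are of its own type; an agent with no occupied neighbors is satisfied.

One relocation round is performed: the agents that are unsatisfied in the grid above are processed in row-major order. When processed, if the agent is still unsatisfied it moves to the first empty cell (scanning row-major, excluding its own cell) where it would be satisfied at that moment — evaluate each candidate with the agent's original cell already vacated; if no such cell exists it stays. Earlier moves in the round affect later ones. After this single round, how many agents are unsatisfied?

2

Initially unsatisfied (in order): (0,0), (1,0), (2,0), (2,1), (3,0), (3,1).
  (0,0) → (1,1).
  (1,0): no empty cell satisfies it; stays.
  (2,0): no empty cell satisfies it; stays.
  (2,1): no empty cell satisfies it; stays.
  (3,0) → (2,2).
  (3,1) → (3,0).
Resulting grid:
_ B B
A B B
A B B
A _ A
Unsatisfied now: (1,0), (3,2).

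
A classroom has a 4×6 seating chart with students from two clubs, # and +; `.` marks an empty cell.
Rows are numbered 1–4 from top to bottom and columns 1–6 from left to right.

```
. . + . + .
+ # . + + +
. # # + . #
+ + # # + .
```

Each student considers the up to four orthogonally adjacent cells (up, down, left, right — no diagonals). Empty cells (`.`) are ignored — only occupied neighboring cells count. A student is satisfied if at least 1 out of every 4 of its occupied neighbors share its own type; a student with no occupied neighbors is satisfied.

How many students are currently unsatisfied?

3

Row 1: (1,3)+ 0/0 ✓ · (1,5)+ 1/1 ✓
Row 2: (2,1)+ 0/1 ✗ · (2,2)# 1/2 ✓ · (2,4)+ 2/2 ✓ · (2,5)+ 3/3 ✓ · (2,6)+ 1/2 ✓
Row 3: (3,2)# 2/3 ✓ · (3,3)# 2/3 ✓ · (3,4)+ 1/3 ✓ · (3,6)# 0/1 ✗
Row 4: (4,1)+ 1/1 ✓ · (4,2)+ 1/3 ✓ · (4,3)# 2/3 ✓ · (4,4)# 1/3 ✓ · (4,5)+ 0/1 ✗
Unsatisfied: (2,1), (3,6), (4,5) — 3 in total.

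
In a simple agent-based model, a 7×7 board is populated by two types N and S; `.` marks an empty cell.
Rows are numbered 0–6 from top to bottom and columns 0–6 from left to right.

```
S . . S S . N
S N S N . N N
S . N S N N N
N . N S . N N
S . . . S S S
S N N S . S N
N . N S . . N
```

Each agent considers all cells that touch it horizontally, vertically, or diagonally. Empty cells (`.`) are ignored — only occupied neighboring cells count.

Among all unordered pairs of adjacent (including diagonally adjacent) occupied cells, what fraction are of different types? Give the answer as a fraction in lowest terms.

Scan each occupied cell's neighbors to the right and below (and the two forward diagonals) so each pair is counted once.
Row 0: S(0,0)–S(1,0)= S(0,0)–N(1,1)≠ S(0,3)–S(0,4)= S(0,3)–N(1,3)≠ S(0,3)–S(1,2)= S(0,4)–N(1,5)≠ S(0,4)–N(1,3)≠ N(0,6)–N(1,6)= N(0,6)–N(1,5)=  → 4/9 unlike.
Row 1: S(1,0)–N(1,1)≠ S(1,0)–S(2,0)= N(1,1)–S(1,2)≠ N(1,1)–N(2,2)= N(1,1)–S(2,0)≠ S(1,2)–N(1,3)≠ S(1,2)–N(2,2)≠ S(1,2)–S(2,3)= N(1,3)–S(2,3)≠ N(1,3)–N(2,4)= N(1,3)–N(2,2)= N(1,5)–N(1,6)= N(1,5)–N(2,5)= N(1,5)–N(2,6)= N(1,5)–N(2,4)= N(1,6)–N(2,6)= N(1,6)–N(2,5)=  → 6/17 unlike.
Row 2: S(2,0)–N(3,0)≠ N(2,2)–S(2,3)≠ N(2,2)–N(3,2)= N(2,2)–S(3,3)≠ S(2,3)–N(2,4)≠ S(2,3)–S(3,3)= S(2,3)–N(3,2)≠ N(2,4)–N(2,5)= N(2,4)–N(3,5)= N(2,4)–S(3,3)≠ N(2,5)–N(2,6)= N(2,5)–N(3,5)= N(2,5)–N(3,6)= N(2,6)–N(3,6)= N(2,6)–N(3,5)=  → 6/15 unlike.
Row 3: N(3,0)–S(4,0)≠ N(3,2)–S(3,3)≠ S(3,3)–S(4,4)= N(3,5)–N(3,6)= N(3,5)–S(4,5)≠ N(3,5)–S(4,6)≠ N(3,5)–S(4,4)≠ N(3,6)–S(4,6)≠ N(3,6)–S(4,5)≠  → 7/9 unlike.
Row 4: S(4,0)–S(5,0)= S(4,0)–N(5,1)≠ S(4,4)–S(4,5)= S(4,4)–S(5,5)= S(4,4)–S(5,3)= S(4,5)–S(4,6)= S(4,5)–S(5,5)= S(4,5)–N(5,6)≠ S(4,6)–N(5,6)≠ S(4,6)–S(5,5)=  → 3/10 unlike.
Row 5: S(5,0)–N(5,1)≠ S(5,0)–N(6,0)≠ N(5,1)–N(5,2)= N(5,1)–N(6,2)= N(5,1)–N(6,0)= N(5,2)–S(5,3)≠ N(5,2)–N(6,2)= N(5,2)–S(6,3)≠ S(5,3)–S(6,3)= S(5,3)–N(6,2)≠ S(5,5)–N(5,6)≠ S(5,5)–N(6,6)≠ N(5,6)–N(6,6)=  → 7/13 unlike.
Row 6: N(6,2)–S(6,3)≠  → 1/1 unlike.
Total adjacent occupied pairs: 74; unlike-type pairs: 34.
34/74 reduces to 17/37.

17/37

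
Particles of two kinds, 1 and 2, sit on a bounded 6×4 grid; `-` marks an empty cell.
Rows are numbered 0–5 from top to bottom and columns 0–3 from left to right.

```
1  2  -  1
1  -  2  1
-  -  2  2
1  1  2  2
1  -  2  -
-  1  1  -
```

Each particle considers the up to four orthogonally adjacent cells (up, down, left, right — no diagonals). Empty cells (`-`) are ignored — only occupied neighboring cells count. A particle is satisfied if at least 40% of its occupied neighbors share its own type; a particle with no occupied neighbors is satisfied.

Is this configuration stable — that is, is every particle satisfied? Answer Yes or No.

(0,0)1 1/2 ok
(0,1)2 0/1 unhappy
(0,3)1 1/1 ok
(1,0)1 1/1 ok
(1,2)2 1/2 ok
(1,3)1 1/3 unhappy
(2,2)2 3/3 ok
(2,3)2 2/3 ok
(3,0)1 2/2 ok
(3,1)1 1/2 ok
(3,2)2 3/4 ok
(3,3)2 2/2 ok
(4,0)1 1/1 ok
(4,2)2 1/2 ok
(5,1)1 1/1 ok
(5,2)1 1/2 ok
For instance (0,1) has only 0/1 same-type neighbors, below 2/5.

No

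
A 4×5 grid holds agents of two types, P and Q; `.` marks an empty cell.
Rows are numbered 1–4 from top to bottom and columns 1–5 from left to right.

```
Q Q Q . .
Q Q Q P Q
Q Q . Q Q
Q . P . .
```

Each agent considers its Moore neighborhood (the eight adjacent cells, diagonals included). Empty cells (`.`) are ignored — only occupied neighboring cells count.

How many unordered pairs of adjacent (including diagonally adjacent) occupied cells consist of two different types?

Scan each occupied cell's neighbors to the right and below (and the two forward diagonals) so each pair is counted once.
Row 1: Q(1,1)–Q(1,2)= Q(1,1)–Q(2,1)= Q(1,1)–Q(2,2)= Q(1,2)–Q(1,3)= Q(1,2)–Q(2,2)= Q(1,2)–Q(2,3)= Q(1,2)–Q(2,1)= Q(1,3)–Q(2,3)= Q(1,3)–P(2,4)≠ Q(1,3)–Q(2,2)=  → 1/10 unlike.
Row 2: Q(2,1)–Q(2,2)= Q(2,1)–Q(3,1)= Q(2,1)–Q(3,2)= Q(2,2)–Q(2,3)= Q(2,2)–Q(3,2)= Q(2,2)–Q(3,1)= Q(2,3)–P(2,4)≠ Q(2,3)–Q(3,4)= Q(2,3)–Q(3,2)= P(2,4)–Q(2,5)≠ P(2,4)–Q(3,4)≠ P(2,4)–Q(3,5)≠ Q(2,5)–Q(3,5)= Q(2,5)–Q(3,4)=  → 4/14 unlike.
Row 3: Q(3,1)–Q(3,2)= Q(3,1)–Q(4,1)= Q(3,2)–P(4,3)≠ Q(3,2)–Q(4,1)= Q(3,4)–Q(3,5)= Q(3,4)–P(4,3)≠  → 2/6 unlike.
Total adjacent occupied pairs: 30; unlike-type pairs: 7.

7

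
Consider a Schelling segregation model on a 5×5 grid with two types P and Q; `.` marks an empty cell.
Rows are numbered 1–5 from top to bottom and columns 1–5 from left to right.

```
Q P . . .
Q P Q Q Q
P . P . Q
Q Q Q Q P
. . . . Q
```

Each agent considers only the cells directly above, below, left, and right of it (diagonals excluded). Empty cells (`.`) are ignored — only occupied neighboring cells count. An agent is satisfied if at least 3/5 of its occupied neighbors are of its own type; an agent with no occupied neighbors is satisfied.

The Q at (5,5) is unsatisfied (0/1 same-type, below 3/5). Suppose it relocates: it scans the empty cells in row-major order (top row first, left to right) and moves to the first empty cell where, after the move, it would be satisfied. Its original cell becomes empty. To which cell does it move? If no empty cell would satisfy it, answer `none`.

Vacating (5,5). Empty cells in order:
  (1,3): 1/2 same-type → still unsatisfied.
  (1,4): 1/1 same-type → satisfied — stop here.

(1,4)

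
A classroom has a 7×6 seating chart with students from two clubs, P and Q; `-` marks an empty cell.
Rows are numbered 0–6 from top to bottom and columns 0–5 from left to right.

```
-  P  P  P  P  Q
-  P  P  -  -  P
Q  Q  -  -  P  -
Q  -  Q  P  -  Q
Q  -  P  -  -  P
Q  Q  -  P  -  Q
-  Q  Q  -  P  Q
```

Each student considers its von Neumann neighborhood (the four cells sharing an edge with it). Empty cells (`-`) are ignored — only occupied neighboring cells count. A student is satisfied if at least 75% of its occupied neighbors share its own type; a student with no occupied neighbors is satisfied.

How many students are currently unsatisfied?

Row 0: (0,1)P 2/2 ✓ · (0,2)P 3/3 ✓ · (0,3)P 2/2 ✓ · (0,4)P 1/2 ✗ · (0,5)Q 0/2 ✗
Row 1: (1,1)P 2/3 ✗ · (1,2)P 2/2 ✓ · (1,5)P 0/1 ✗
Row 2: (2,0)Q 2/2 ✓ · (2,1)Q 1/2 ✗ · (2,4)P 0/0 ✓
Row 3: (3,0)Q 2/2 ✓ · (3,2)Q 0/2 ✗ · (3,3)P 0/1 ✗ · (3,5)Q 0/1 ✗
Row 4: (4,0)Q 2/2 ✓ · (4,2)P 0/1 ✗ · (4,5)P 0/2 ✗
Row 5: (5,0)Q 2/2 ✓ · (5,1)Q 2/2 ✓ · (5,3)P 0/0 ✓ · (5,5)Q 1/2 ✗
Row 6: (6,1)Q 2/2 ✓ · (6,2)Q 1/1 ✓ · (6,4)P 0/1 ✗ · (6,5)Q 1/2 ✗
Unsatisfied: (0,4), (0,5), (1,1), (1,5), (2,1), (3,2), (3,3), (3,5), (4,2), (4,5), (5,5), (6,4), (6,5) — 13 in total.

13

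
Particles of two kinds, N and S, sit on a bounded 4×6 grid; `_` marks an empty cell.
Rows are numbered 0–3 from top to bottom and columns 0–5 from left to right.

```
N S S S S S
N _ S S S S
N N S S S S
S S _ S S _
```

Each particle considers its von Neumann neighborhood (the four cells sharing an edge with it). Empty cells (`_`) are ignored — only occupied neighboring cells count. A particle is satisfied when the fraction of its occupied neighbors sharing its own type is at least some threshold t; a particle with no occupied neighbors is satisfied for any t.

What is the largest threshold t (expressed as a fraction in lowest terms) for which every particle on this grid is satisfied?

1/3

(0,0)N 1/2
(0,1)S 1/2
(0,2)S 3/3
(0,3)S 3/3
(0,4)S 3/3
(0,5)S 2/2
(1,0)N 2/2
(1,2)S 3/3
(1,3)S 4/4
(1,4)S 4/4
(1,5)S 3/3
(2,0)N 2/3
(2,1)N 1/3
(2,2)S 2/3
(2,3)S 4/4
(2,4)S 4/4
(2,5)S 2/2
(3,0)S 1/2
(3,1)S 1/2
(3,3)S 2/2
(3,4)S 2/2
The smallest same-type fraction is 1/3 at (2,1), which reduces to 1/3. Any threshold above that leaves this particle unsatisfied.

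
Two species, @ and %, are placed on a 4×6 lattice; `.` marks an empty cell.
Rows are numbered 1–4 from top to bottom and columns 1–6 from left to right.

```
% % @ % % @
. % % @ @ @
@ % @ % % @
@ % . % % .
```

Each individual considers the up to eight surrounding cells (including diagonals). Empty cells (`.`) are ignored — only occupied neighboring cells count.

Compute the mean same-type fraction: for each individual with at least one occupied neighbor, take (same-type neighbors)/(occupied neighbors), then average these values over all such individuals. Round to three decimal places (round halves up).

0.494

Row 1: (1,1)% 2/2 · (1,2)% 3/4 · (1,3)@ 1/5 · (1,4)% 2/5 · (1,5)% 1/5 · (1,6)@ 2/3
Row 2: (2,2)% 4/7 · (2,3)% 5/8 · (2,4)@ 3/8 · (2,5)@ 4/8 · (2,6)@ 3/5
Row 3: (3,1)@ 1/4 · (3,2)% 3/6 · (3,3)@ 1/7 · (3,4)% 4/7 · (3,5)% 3/7 · (3,6)@ 2/4
Row 4: (4,1)@ 1/3 · (4,2)% 1/4 · (4,4)% 3/4 · (4,5)% 3/4
Sum over 21 individuals: 2/2 + 3/4 + 1/5 + 2/5 + 1/5 + 2/3 + 4/7 + 5/8 + 3/8 + 4/8 + 3/5 + 1/4 + 3/6 + 1/7 + 4/7 + 3/7 + 2/4 + 1/3 + 1/4 + 3/4 + 3/4 = 1451/140; mean = 1451/140 ÷ 21 = 1451/2940 = 0.493537… → 0.494.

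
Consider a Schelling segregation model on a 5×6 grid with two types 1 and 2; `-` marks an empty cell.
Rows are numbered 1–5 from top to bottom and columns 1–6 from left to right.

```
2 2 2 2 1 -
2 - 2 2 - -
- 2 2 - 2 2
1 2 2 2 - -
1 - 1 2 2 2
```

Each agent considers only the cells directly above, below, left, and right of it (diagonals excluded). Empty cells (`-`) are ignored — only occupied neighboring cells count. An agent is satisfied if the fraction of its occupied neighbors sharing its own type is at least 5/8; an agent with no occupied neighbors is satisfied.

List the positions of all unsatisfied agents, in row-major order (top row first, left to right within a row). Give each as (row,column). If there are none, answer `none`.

(1,5), (4,1), (5,3)

Row 1: (1,1)2 2/2 ✓ · (1,2)2 2/2 ✓ · (1,3)2 3/3 ✓ · (1,4)2 2/3 ✓ · (1,5)1 0/1 ✗
Row 2: (2,1)2 1/1 ✓ · (2,3)2 3/3 ✓ · (2,4)2 2/2 ✓
Row 3: (3,2)2 2/2 ✓ · (3,3)2 3/3 ✓ · (3,5)2 1/1 ✓ · (3,6)2 1/1 ✓
Row 4: (4,1)1 1/2 ✗ · (4,2)2 2/3 ✓ · (4,3)2 3/4 ✓ · (4,4)2 2/2 ✓
Row 5: (5,1)1 1/1 ✓ · (5,3)1 0/2 ✗ · (5,4)2 2/3 ✓ · (5,5)2 2/2 ✓ · (5,6)2 1/1 ✓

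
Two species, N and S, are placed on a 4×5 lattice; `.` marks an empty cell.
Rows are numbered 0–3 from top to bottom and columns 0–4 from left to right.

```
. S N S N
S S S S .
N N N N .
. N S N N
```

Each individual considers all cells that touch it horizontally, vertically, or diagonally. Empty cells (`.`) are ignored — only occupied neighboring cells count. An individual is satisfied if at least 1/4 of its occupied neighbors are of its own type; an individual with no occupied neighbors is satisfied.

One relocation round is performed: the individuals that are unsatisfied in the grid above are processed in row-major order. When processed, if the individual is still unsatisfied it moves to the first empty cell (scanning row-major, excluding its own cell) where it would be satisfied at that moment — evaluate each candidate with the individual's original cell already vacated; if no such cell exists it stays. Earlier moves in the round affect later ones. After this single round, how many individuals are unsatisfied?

Initially unsatisfied (in order): (0,2), (0,4), (3,2).
  (0,2) → (1,4).
  (0,4): now satisfied by earlier moves; stays.
  (3,2) → (0,0).
Resulting grid:
S S . S N
S S S S N
N N N N .
. N . N N
All satisfied now.

0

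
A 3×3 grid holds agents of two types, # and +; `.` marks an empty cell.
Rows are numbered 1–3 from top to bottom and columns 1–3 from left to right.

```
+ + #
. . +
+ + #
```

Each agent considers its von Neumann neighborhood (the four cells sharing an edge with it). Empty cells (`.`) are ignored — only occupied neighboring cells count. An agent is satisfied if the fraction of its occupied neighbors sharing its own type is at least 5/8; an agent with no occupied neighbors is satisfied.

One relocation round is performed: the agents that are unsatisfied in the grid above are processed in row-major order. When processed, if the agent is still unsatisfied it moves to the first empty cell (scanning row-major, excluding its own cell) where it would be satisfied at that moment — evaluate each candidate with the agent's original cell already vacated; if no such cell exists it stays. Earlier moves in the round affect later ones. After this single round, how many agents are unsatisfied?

Initially unsatisfied (in order): (1,2), (1,3), (2,3), (3,2), (3,3).
  (1,2) → (2,1).
  (1,3): no empty cell satisfies it; stays.
  (2,3) → (2,2).
  (3,2): now satisfied by earlier moves; stays.
  (3,3): no empty cell satisfies it; stays.
Resulting grid:
+ . #
+ + .
+ + #
Unsatisfied now: (3,3).

1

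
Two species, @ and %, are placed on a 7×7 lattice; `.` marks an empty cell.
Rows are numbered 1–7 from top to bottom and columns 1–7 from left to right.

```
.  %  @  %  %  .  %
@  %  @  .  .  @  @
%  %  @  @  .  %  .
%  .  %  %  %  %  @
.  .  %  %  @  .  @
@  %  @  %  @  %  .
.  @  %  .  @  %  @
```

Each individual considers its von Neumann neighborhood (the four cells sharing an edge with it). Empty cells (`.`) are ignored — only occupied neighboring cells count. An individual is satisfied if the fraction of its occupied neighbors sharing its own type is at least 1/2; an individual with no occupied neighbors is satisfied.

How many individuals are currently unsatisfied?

12

(1,2)% 1/2 ✓
(1,3)@ 1/3 ✗
(1,4)% 1/2 ✓
(1,5)% 1/1 ✓
(1,7)% 0/1 ✗
(2,1)@ 0/2 ✗
(2,2)% 2/4 ✓
(2,3)@ 2/3 ✓
(2,6)@ 1/2 ✓
(2,7)@ 1/2 ✓
(3,1)% 2/3 ✓
(3,2)% 2/3 ✓
(3,3)@ 2/4 ✓
(3,4)@ 1/2 ✓
(3,6)% 1/2 ✓
(4,1)% 1/1 ✓
(4,3)% 2/3 ✓
(4,4)% 3/4 ✓
(4,5)% 2/3 ✓
(4,6)% 2/3 ✓
(4,7)@ 1/2 ✓
(5,3)% 2/3 ✓
(5,4)% 3/4 ✓
(5,5)@ 1/3 ✗
(5,7)@ 1/1 ✓
(6,1)@ 0/1 ✗
(6,2)% 0/3 ✗
(6,3)@ 0/4 ✗
(6,4)% 1/3 ✗
(6,5)@ 2/4 ✓
(6,6)% 1/2 ✓
(7,2)@ 0/2 ✗
(7,3)% 0/2 ✗
(7,5)@ 1/2 ✓
(7,6)% 1/3 ✗
(7,7)@ 0/1 ✗
Unsatisfied: (1,3), (1,7), (2,1), (5,5), (6,1), (6,2), (6,3), (6,4), (7,2), (7,3), (7,6), (7,7) — 12 in total.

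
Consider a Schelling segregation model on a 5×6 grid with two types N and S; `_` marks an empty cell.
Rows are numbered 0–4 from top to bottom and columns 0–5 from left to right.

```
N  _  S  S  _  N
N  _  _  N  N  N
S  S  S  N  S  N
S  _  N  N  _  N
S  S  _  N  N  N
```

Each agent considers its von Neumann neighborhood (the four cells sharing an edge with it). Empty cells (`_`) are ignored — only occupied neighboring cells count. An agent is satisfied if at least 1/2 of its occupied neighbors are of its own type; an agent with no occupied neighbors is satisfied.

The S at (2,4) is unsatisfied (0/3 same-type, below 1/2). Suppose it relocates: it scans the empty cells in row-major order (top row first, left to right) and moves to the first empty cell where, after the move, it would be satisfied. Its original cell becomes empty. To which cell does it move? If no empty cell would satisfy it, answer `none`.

Vacating (2,4). Empty cells in order:
  (0,1): 1/2 same-type → satisfied — stop here.

(0,1)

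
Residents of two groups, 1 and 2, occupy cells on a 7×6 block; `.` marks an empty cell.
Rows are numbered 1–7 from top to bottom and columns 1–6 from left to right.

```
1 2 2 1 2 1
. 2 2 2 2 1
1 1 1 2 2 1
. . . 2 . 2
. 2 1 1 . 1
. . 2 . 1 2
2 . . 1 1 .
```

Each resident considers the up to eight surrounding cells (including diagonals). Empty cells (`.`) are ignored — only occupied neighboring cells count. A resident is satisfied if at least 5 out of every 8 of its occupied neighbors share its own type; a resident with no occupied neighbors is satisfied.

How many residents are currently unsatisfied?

(1,1)1 0/2 not
(1,2)2 3/4 satisfied
(1,3)2 4/5 satisfied
(1,4)1 0/5 not
(1,5)2 2/5 not
(1,6)1 1/3 not
(2,2)2 3/7 not
(2,3)2 5/8 satisfied
(2,4)2 6/8 satisfied
(2,5)2 4/8 not
(2,6)1 2/5 not
(3,1)1 1/2 not
(3,2)1 2/4 not
(3,3)1 1/6 not
(3,4)2 5/6 satisfied
(3,5)2 5/7 satisfied
(3,6)1 1/4 not
(4,4)2 2/5 not
(4,6)2 1/3 not
(5,2)2 1/2 not
(5,3)1 1/4 not
(5,4)1 2/4 not
(5,6)1 1/3 not
(6,3)2 1/4 not
(6,5)1 4/5 satisfied
(6,6)2 0/3 not
(7,1)2 0/0 satisfied
(7,4)1 2/3 satisfied
(7,5)1 2/3 satisfied
Unsatisfied: (1,1), (1,4), (1,5), (1,6), (2,2), (2,5), (2,6), (3,1), (3,2), (3,3), (3,6), (4,4), (4,6), (5,2), (5,3), (5,4), (5,6), (6,3), (6,6) — 19 in total.

19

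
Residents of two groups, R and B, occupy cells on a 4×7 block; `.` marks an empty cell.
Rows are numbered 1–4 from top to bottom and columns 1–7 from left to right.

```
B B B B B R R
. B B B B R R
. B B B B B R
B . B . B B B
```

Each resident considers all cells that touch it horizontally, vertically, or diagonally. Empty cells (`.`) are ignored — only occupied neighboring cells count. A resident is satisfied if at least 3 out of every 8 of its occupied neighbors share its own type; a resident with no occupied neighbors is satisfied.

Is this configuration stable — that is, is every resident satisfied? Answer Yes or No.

Yes

Row 1: (1,1)B 2/2 satisfied · (1,2)B 4/4 satisfied · (1,3)B 5/5 satisfied · (1,4)B 5/5 satisfied · (1,5)B 3/5 satisfied · (1,6)R 3/5 satisfied · (1,7)R 3/3 satisfied
Row 2: (2,2)B 6/6 satisfied · (2,3)B 8/8 satisfied · (2,4)B 8/8 satisfied · (2,5)B 6/8 satisfied · (2,6)R 4/8 satisfied · (2,7)R 4/5 satisfied
Row 3: (3,2)B 5/5 satisfied · (3,3)B 6/6 satisfied · (3,4)B 7/7 satisfied · (3,5)B 6/7 satisfied · (3,6)B 5/8 satisfied · (3,7)R 2/5 satisfied
Row 4: (4,1)B 1/1 satisfied · (4,3)B 3/3 satisfied · (4,5)B 4/4 satisfied · (4,6)B 4/5 satisfied · (4,7)B 2/3 satisfied
All meet the threshold, so the configuration is stable.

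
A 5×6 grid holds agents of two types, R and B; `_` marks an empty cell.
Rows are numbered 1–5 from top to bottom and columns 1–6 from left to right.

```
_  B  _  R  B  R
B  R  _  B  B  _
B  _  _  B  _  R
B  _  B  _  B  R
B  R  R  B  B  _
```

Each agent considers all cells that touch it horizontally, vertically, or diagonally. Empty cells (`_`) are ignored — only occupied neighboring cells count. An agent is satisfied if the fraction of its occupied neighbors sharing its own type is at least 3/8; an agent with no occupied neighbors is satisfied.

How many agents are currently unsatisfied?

(1,2)B 1/2 ok
(1,4)R 0/3 unhappy
(1,5)B 2/4 ok
(1,6)R 0/2 unhappy
(2,1)B 2/3 ok
(2,2)R 0/3 unhappy
(2,4)B 3/4 ok
(2,5)B 3/6 ok
(3,1)B 2/3 ok
(3,4)B 4/4 ok
(3,6)R 1/3 unhappy
(4,1)B 2/3 ok
(4,3)B 2/4 ok
(4,5)B 3/5 ok
(4,6)R 1/3 unhappy
(5,1)B 1/2 ok
(5,2)R 1/4 unhappy
(5,3)R 1/3 unhappy
(5,4)B 3/4 ok
(5,5)B 2/3 ok
Unsatisfied: (1,4), (1,6), (2,2), (3,6), (4,6), (5,2), (5,3) — 7 in total.

7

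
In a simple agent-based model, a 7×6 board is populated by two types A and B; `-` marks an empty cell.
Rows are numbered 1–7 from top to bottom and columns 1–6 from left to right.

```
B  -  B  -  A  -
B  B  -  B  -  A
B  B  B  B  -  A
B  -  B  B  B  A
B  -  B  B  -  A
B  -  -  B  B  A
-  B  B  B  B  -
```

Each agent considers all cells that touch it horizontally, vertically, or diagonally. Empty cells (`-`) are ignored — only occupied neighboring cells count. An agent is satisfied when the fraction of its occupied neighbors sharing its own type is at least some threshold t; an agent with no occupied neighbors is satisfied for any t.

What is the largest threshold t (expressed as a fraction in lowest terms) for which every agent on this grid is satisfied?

Row 1: (1,1)B 2/2 · (1,3)B 2/2 · (1,5)A 1/2
Row 2: (2,1)B 4/4 · (2,2)B 6/6 · (2,4)B 3/4 · (2,6)A 2/2
Row 3: (3,1)B 4/4 · (3,2)B 6/6 · (3,3)B 6/6 · (3,4)B 5/5 · (3,6)A 2/3
Row 4: (4,1)B 3/3 · (4,3)B 6/6 · (4,4)B 6/6 · (4,5)B 3/6 · (4,6)A 2/3
Row 5: (5,1)B 2/2 · (5,3)B 4/4 · (5,4)B 6/6 · (5,6)A 2/4
Row 6: (6,1)B 2/2 · (6,4)B 6/6 · (6,5)B 4/6 · (6,6)A 1/3
Row 7: (7,2)B 2/2 · (7,3)B 3/3 · (7,4)B 4/4 · (7,5)B 3/4
The smallest same-type fraction is 1/3 at (6,6), which reduces to 1/3. Any threshold above that leaves this agent unsatisfied.

1/3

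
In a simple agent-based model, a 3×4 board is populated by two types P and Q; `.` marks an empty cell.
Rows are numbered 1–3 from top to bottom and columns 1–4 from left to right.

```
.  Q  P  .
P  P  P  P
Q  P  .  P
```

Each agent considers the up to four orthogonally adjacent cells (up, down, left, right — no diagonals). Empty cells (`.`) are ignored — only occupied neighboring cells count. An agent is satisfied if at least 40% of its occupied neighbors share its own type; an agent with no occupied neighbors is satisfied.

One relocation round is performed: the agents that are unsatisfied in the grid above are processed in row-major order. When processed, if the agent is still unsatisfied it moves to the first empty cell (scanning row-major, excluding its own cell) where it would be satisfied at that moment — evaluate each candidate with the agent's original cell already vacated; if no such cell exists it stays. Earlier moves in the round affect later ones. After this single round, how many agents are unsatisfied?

1

Initially unsatisfied (in order): (1,2), (3,1).
  (1,2): no empty cell satisfies it; stays.
  (3,1) → (1,1).
Resulting grid:
Q Q P .
P P P P
. P . P
Unsatisfied now: (1,2).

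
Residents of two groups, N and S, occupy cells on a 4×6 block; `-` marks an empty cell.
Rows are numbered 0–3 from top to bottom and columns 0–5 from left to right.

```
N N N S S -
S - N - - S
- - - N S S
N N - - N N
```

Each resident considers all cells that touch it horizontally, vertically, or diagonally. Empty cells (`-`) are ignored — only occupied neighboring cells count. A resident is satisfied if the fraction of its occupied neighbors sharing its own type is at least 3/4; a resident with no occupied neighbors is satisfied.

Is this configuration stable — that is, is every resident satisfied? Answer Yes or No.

(0,0)N 1/2 ✗
(0,1)N 3/4 ✓
(0,2)N 2/3 ✗
(0,3)S 1/3 ✗
(0,4)S 2/2 ✓
(1,0)S 0/2 ✗
(1,2)N 3/4 ✓
(1,5)S 3/3 ✓
(2,3)N 2/3 ✗
(2,4)S 2/5 ✗
(2,5)S 2/4 ✗
(3,0)N 1/1 ✓
(3,1)N 1/1 ✓
(3,4)N 2/4 ✗
(3,5)N 1/3 ✗
For instance (0,0) has only 1/2 same-type neighbors, below 3/4.

No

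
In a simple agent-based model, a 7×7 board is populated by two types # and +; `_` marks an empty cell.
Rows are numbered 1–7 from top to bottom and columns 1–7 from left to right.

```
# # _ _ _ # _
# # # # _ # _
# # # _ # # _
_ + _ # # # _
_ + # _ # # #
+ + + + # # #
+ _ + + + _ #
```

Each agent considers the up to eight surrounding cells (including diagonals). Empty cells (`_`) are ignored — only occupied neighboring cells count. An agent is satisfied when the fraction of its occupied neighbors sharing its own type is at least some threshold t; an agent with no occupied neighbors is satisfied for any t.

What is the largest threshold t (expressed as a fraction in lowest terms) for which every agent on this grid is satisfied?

(1,1)# 3/3
(1,2)# 4/4
(1,6)# 1/1
(2,1)# 5/5
(2,2)# 7/7
(2,3)# 5/5
(2,4)# 3/3
(2,6)# 3/3
(3,1)# 3/4
(3,2)# 5/6
(3,3)# 5/6
(3,5)# 6/6
(3,6)# 4/4
(4,2)+ 1/5
(4,4)# 5/5
(4,5)# 6/6
(4,6)# 6/6
(5,2)+ 4/5
(5,3)# 1/6
(5,5)# 6/7
(5,6)# 7/7
(5,7)# 4/4
(6,1)+ 3/3
(6,2)+ 5/6
(6,3)+ 5/6
(6,4)+ 4/7
(6,5)# 3/6
(6,6)# 6/7
(6,7)# 4/4
(7,1)+ 2/2
(7,3)+ 4/4
(7,4)+ 4/5
(7,5)+ 2/4
(7,7)# 2/2
The smallest same-type fraction is 1/6 at (5,3), which reduces to 1/6. Any threshold above that leaves this agent unsatisfied.

1/6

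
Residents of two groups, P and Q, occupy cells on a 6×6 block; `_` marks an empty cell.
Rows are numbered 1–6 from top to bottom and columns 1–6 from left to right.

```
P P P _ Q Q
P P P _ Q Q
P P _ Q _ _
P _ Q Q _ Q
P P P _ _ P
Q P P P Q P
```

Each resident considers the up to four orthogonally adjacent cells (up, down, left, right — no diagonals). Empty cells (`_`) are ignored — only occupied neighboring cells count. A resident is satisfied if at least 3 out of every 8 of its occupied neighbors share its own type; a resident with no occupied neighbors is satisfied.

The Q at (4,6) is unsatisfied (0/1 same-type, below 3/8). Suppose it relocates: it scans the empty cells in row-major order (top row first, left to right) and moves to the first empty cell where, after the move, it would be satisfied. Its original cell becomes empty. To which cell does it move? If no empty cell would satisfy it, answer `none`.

Vacating (4,6). Empty cells in order:
  (1,4): 1/2 same-type → satisfied — stop here.

(1,4)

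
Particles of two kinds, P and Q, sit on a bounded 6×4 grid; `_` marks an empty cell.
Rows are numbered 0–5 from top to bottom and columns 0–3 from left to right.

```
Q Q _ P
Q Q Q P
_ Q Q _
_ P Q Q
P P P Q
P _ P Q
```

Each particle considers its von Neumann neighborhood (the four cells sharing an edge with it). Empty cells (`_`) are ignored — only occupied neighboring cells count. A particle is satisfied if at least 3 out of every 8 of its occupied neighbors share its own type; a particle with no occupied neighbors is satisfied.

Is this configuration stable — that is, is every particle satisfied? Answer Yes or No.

Row 0: (0,0)Q 2/2 ✓ · (0,1)Q 2/2 ✓ · (0,3)P 1/1 ✓
Row 1: (1,0)Q 2/2 ✓ · (1,1)Q 4/4 ✓ · (1,2)Q 2/3 ✓ · (1,3)P 1/2 ✓
Row 2: (2,1)Q 2/3 ✓ · (2,2)Q 3/3 ✓
Row 3: (3,1)P 1/3 ✗ · (3,2)Q 2/4 ✓ · (3,3)Q 2/2 ✓
Row 4: (4,0)P 2/2 ✓ · (4,1)P 3/3 ✓ · (4,2)P 2/4 ✓ · (4,3)Q 2/3 ✓
Row 5: (5,0)P 1/1 ✓ · (5,2)P 1/2 ✓ · (5,3)Q 1/2 ✓
For instance (3,1) has only 1/3 same-type neighbors, below 3/8.

No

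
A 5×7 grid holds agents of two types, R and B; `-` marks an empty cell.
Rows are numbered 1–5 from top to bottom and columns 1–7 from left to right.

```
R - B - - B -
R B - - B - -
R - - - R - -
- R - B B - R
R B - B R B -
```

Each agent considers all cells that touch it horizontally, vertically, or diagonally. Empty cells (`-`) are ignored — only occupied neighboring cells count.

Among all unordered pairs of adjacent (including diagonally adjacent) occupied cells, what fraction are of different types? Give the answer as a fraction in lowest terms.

13/23

Scan each occupied cell's neighbors to the right and below (and the two forward diagonals) so each pair is counted once.
From row 1: 1 unlike of 4 pairs (running 1/4).
From row 2: 3 unlike of 4 pairs (running 4/8).
From row 3: 2 unlike of 3 pairs (running 6/11).
From row 4: 4 unlike of 9 pairs (running 10/20).
From row 5: 3 unlike of 3 pairs (running 13/23).
Total adjacent occupied pairs: 23; unlike-type pairs: 13.
13/23 is already in lowest terms.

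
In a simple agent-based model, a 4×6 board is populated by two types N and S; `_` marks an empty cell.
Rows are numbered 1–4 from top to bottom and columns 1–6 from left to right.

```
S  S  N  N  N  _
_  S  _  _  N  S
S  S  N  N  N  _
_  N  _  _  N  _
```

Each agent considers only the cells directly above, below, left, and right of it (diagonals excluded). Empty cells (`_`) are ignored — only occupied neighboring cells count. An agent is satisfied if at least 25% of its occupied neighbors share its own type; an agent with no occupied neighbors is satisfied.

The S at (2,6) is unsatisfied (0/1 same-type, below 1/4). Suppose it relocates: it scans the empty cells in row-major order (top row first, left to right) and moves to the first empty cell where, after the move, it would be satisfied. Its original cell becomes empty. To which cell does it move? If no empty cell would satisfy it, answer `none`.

(2,1)

Vacating (2,6). Empty cells in order:
  (1,6): 0/1 same-type → still unsatisfied.
  (2,1): 3/3 same-type → satisfied — stop here.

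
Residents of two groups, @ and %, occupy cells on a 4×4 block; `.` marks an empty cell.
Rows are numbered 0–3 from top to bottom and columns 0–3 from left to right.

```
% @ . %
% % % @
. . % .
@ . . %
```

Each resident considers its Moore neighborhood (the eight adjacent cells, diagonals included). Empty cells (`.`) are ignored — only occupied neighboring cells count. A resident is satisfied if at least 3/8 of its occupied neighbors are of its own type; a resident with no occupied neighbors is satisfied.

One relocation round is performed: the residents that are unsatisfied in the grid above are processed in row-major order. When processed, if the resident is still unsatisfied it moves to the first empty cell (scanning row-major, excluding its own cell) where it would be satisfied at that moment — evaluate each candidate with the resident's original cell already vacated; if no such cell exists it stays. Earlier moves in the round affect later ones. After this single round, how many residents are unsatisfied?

0

Initially unsatisfied (in order): (0,1), (1,3).
  (0,1) → (3,1).
  (1,3) → (2,0).
Resulting grid:
% . . %
% % % .
@ . % .
@ @ . %
All satisfied now.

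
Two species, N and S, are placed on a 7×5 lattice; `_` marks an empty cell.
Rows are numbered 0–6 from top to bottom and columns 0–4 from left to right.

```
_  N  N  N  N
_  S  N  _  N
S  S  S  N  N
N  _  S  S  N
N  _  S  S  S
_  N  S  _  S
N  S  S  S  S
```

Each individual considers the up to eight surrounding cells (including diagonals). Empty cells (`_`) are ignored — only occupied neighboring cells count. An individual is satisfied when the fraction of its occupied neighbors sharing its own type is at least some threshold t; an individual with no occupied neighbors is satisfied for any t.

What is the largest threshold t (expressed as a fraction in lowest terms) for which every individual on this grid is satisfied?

(0,1)N 2/3
(0,2)N 3/4
(0,3)N 4/4
(0,4)N 2/2
(1,1)S 3/6
(1,2)N 4/7
(1,4)N 4/4
(2,0)S 2/3
(2,1)S 4/6
(2,2)S 4/6
(2,3)N 4/7
(2,4)N 3/4
(3,0)N 1/3
(3,2)S 5/6
(3,3)S 5/8
(3,4)N 2/5
(4,0)N 2/2
(4,2)S 4/5
(4,3)S 6/7
(4,4)S 3/4
(5,1)N 2/6
(5,2)S 5/6
(5,4)S 4/4
(6,0)N 1/2
(6,1)S 2/4
(6,2)S 3/4
(6,3)S 4/4
(6,4)S 2/2
The smallest same-type fraction is 1/3 at (3,0), which reduces to 1/3. Any threshold above that leaves this individual unsatisfied.

1/3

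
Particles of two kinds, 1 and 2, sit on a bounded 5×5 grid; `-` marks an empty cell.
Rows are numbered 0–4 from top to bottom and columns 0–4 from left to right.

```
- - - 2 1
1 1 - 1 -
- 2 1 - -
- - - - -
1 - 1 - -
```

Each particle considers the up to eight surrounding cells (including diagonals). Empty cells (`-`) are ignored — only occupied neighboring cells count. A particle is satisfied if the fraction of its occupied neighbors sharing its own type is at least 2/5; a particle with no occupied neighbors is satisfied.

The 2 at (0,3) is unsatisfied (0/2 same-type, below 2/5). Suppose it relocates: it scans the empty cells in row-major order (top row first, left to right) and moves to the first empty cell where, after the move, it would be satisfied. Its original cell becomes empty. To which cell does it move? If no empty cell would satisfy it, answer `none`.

Vacating (0,3). Empty cells in order:
  (0,0): 0/2 same-type → still unsatisfied.
  (0,1): 0/2 same-type → still unsatisfied.
  (0,2): 0/2 same-type → still unsatisfied.
  (1,2): 1/4 same-type → still unsatisfied.
  (1,4): 0/2 same-type → still unsatisfied.
  (2,0): 1/3 same-type → still unsatisfied.
  (2,3): 0/2 same-type → still unsatisfied.
  (2,4): 0/1 same-type → still unsatisfied.
  (3,0): 1/2 same-type → satisfied — stop here.

(3,0)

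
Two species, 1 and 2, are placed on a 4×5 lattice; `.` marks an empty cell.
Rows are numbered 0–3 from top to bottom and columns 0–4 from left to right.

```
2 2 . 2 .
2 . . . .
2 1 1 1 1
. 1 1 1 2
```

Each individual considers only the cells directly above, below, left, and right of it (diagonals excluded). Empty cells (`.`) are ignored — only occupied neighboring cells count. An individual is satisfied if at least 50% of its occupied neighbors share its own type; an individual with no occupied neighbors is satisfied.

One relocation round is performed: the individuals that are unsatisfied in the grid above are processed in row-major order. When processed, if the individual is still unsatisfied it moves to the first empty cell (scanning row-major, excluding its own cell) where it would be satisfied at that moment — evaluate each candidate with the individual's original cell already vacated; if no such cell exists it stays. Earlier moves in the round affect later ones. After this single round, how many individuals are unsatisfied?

0

Initially unsatisfied (in order): (3,4).
  (3,4) → (0,2).
Resulting grid:
2 2 2 2 .
2 . . . .
2 1 1 1 1
. 1 1 1 .
All satisfied now.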